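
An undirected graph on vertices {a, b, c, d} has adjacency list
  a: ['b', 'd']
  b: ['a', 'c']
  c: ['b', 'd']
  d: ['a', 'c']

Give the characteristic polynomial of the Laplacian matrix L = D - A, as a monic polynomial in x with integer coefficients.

x^4 - 8x^3 + 20x^2 - 16x

Each diagonal entry of L is the vertex degree and each off-diagonal entry is -1 where an edge is present, 0 otherwise; in the order [a, b, c, d] the diagonal is [2, 2, 2, 2]. Computing det(xI - L) by cofactor expansion (or equivalently via sum-over-permutations) gives x^4 - 8x^3 + 20x^2 - 16x. The coefficient of x^3 equals -trace(L) = -8, matching the sum of degrees. By the matrix-tree theorem the graph has (1/4) * product of the nonzero eigenvalues = 4 spanning trees. There is one zero in the spectrum, matching the 1 component.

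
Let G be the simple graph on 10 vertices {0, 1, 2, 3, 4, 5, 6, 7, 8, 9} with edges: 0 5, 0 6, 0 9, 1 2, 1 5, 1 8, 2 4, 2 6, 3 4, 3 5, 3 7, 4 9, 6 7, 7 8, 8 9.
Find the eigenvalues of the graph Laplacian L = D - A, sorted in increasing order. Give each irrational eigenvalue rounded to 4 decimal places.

[0, 2, 2, 2, 2, 2, 5, 5, 5, 5]

Reading degrees in the order [0, 1, 2, 3, 4, 5, 6, 7, 8, 9] gives [3, 3, 3, 3, 3, 3, 3, 3, 3, 3]; set D = diag(3, 3, 3, 3, 3, 3, 3, 3, 3, 3) and form L = D - A. Since every row of L sums to 0, the all-ones vector is in the kernel and 0 is an eigenvalue. The single zero eigenvalue shows the graph is connected.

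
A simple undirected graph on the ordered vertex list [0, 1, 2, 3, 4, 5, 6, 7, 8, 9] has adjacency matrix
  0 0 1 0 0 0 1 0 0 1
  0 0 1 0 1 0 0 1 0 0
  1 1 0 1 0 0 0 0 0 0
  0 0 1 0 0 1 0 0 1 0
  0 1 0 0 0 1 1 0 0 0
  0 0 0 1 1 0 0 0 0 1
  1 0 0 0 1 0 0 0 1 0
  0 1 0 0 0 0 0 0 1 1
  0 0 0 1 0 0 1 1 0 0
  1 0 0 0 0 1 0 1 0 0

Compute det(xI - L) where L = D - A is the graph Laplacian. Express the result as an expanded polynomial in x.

x^10 - 30x^9 + 390x^8 - 2880x^7 + 13305x^6 - 39882x^5 + 77640x^4 - 94800x^3 + 66000x^2 - 20000x

Reading degrees in the order [0, 1, 2, 3, 4, 5, 6, 7, 8, 9] gives [3, 3, 3, 3, 3, 3, 3, 3, 3, 3]; set D = diag(3, 3, 3, 3, 3, 3, 3, 3, 3, 3) and form L = D - A. L has integer entries, so p(x) = det(xI - L) has integer coefficients. Expanding the determinant yields x^10 - 30x^9 + 390x^8 - 2880x^7 + 13305x^6 - 39882x^5 + 77640x^4 - 94800x^3 + 66000x^2 - 20000x. The coefficient of x^9 equals -trace(L) = -30, matching the sum of degrees.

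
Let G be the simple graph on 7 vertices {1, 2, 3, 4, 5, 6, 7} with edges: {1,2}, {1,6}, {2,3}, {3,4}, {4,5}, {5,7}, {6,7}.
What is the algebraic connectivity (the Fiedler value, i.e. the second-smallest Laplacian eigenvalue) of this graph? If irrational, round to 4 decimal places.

With the vertex order [1, 2, 3, 4, 5, 6, 7], the degrees are [2, 2, 2, 2, 2, 2, 2], giving D = diag(2, 2, 2, 2, 2, 2, 2) and L = D - A. Computing the eigenvalues of L and sorting gives [0, 0.7530, 0.7530, 2.4450, 2.4450, 3.8019, 3.8019]. The Fiedler value lambda_2 = 0.7530 is strictly positive, so the graph is connected. There is one zero in the spectrum, matching the 1 component.

0.7530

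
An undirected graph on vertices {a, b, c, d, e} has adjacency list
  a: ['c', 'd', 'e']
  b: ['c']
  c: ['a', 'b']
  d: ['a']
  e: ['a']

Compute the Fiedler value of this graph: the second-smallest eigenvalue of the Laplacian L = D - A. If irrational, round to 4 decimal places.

0.5188

Each diagonal entry of L is the vertex degree and each off-diagonal entry is -1 where an edge is present, 0 otherwise; in the order [a, b, c, d, e] the diagonal is [3, 1, 2, 1, 1]. The sorted Laplacian eigenvalues are [0, 0.5188, 1, 2.3111, 4.1701]; the algebraic connectivity is the second entry, 0.5188. By the matrix-tree theorem the graph has (1/5) * product of the nonzero eigenvalues = 1 spanning tree.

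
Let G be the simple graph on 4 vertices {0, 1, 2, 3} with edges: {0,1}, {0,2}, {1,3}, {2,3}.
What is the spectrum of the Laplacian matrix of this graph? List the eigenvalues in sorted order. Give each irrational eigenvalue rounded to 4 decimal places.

Reading degrees in the order [0, 1, 2, 3] gives [2, 2, 2, 2]; set D = diag(2, 2, 2, 2) and form L = D - A. Since every row of L sums to 0, the all-ones vector is in the kernel and 0 is an eigenvalue. The largest eigenvalue, 4, is at most the vertex count 4. There is one zero in the spectrum, matching the 1 component.

[0, 2, 2, 4]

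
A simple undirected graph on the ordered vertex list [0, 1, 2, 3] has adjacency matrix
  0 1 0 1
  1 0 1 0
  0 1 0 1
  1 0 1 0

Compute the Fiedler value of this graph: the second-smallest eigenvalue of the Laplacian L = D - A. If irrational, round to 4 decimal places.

2

With the vertex order [0, 1, 2, 3], the degrees are [2, 2, 2, 2], giving D = diag(2, 2, 2, 2) and L = D - A. Computing the eigenvalues of L and sorting gives [0, 2, 2, 4]. The Fiedler value lambda_2 = 2 is strictly positive, so the graph is connected. The eigenvalues sum to 8, which equals trace(L) = 2|E|.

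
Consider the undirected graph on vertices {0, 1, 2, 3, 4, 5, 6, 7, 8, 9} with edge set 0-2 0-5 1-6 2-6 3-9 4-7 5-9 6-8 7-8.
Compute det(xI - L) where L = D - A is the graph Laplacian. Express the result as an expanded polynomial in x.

x^10 - 18x^9 + 135x^8 - 548x^7 + 1309x^6 - 1874x^5 + 1568x^4 - 712x^3 + 150x^2 - 10x

Reading degrees in the order [0, 1, 2, 3, 4, 5, 6, 7, 8, 9] gives [2, 1, 2, 1, 1, 2, 3, 2, 2, 2]; set D = diag(2, 1, 2, 1, 1, 2, 3, 2, 2, 2) and form L = D - A. L has integer entries, so p(x) = det(xI - L) has integer coefficients. Expanding the determinant yields x^10 - 18x^9 + 135x^8 - 548x^7 + 1309x^6 - 1874x^5 + 1568x^4 - 712x^3 + 150x^2 - 10x. Since p(0) = det(-L) = 0, x divides p(x). By the matrix-tree theorem the graph has (1/10) * product of the nonzero eigenvalues = 1 spanning tree.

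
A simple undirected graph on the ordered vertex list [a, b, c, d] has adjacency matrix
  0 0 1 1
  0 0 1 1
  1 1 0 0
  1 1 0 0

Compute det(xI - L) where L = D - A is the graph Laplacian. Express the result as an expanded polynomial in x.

With the vertex order [a, b, c, d], the degrees are [2, 2, 2, 2], giving D = diag(2, 2, 2, 2) and L = D - A. The eigenvalues of L are [0, 2, 2, 4]; the characteristic polynomial is the product of (x - lambda_i), which multiplies out to x^4 - 8x^3 + 20x^2 - 16x. The coefficient of x^3 equals -trace(L) = -8, matching the sum of degrees.

x^4 - 8x^3 + 20x^2 - 16x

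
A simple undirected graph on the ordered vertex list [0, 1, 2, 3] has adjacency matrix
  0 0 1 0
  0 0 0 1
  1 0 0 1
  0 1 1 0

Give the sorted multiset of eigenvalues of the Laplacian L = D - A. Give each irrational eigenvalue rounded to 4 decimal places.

[0, 0.5858, 2, 3.4142]

Reading degrees in the order [0, 1, 2, 3] gives [1, 1, 2, 2]; set D = diag(1, 1, 2, 2) and form L = D - A. L is symmetric positive semidefinite, so every eigenvalue is real and nonnegative.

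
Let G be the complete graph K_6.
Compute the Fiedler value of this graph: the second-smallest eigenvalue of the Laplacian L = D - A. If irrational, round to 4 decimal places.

6

The graph has 6 vertices and degree multiset [5, 5, 5, 5, 5, 5]; D is the diagonal matrix of degrees and L = D - A. The sorted Laplacian eigenvalues are [0, 6, 6, 6, 6, 6]; the algebraic connectivity is the second entry, 6. The largest eigenvalue, 6, is at most the vertex count 6. By the matrix-tree theorem the graph has (1/6) * product of the nonzero eigenvalues = 1296 spanning trees.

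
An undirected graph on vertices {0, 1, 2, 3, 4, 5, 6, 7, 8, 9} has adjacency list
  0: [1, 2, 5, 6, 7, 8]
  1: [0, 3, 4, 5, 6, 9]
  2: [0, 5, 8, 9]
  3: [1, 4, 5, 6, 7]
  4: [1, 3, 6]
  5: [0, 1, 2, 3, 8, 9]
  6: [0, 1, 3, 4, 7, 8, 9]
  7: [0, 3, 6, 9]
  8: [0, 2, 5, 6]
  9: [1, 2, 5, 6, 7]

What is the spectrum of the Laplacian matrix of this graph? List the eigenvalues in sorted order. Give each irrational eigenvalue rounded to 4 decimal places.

[0, 2.1643, 3.3402, 4.3647, 5, 5.4571, 6, 7, 7.9353, 8.7383]

Reading degrees in the order [0, 1, 2, 3, 4, 5, 6, 7, 8, 9] gives [6, 6, 4, 5, 3, 6, 7, 4, 4, 5]; set D = diag(6, 6, 4, 5, 3, 6, 7, 4, 4, 5) and form L = D - A. Since every row of L sums to 0, the all-ones vector is in the kernel and 0 is an eigenvalue. The single zero eigenvalue shows the graph is connected.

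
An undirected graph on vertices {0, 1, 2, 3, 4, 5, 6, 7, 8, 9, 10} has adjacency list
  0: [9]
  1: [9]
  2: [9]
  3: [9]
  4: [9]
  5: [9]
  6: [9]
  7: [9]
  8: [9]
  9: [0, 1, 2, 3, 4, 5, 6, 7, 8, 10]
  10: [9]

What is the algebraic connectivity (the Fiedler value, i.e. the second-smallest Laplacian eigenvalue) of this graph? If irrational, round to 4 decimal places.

Reading degrees in the order [0, 1, 2, 3, 4, 5, 6, 7, 8, 9, 10] gives [1, 1, 1, 1, 1, 1, 1, 1, 1, 10, 1]; set D = diag(1, 1, 1, 1, 1, 1, 1, 1, 1, 10, 1) and form L = D - A. The sorted Laplacian eigenvalues are [0, 1, 1, 1, 1, 1, 1, 1, 1, 1, 11]; the algebraic connectivity is the second entry, 1. There is one zero in the spectrum, matching the 1 component.

1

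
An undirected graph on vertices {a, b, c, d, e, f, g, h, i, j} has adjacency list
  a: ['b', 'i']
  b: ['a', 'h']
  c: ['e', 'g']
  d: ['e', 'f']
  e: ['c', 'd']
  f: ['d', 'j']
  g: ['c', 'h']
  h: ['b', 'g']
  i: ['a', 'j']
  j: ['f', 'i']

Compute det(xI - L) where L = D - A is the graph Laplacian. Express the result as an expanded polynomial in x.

x^10 - 20x^9 + 170x^8 - 800x^7 + 2275x^6 - 4004x^5 + 4290x^4 - 2640x^3 + 825x^2 - 100x

With the vertex order [a, b, c, d, e, f, g, h, i, j], the degrees are [2, 2, 2, 2, 2, 2, 2, 2, 2, 2], giving D = diag(2, 2, 2, 2, 2, 2, 2, 2, 2, 2) and L = D - A. Computing det(xI - L) by cofactor expansion (or equivalently via sum-over-permutations) gives x^10 - 20x^9 + 170x^8 - 800x^7 + 2275x^6 - 4004x^5 + 4290x^4 - 2640x^3 + 825x^2 - 100x. The coefficient of x^9 equals -trace(L) = -20, matching the sum of degrees. There is one zero in the spectrum, matching the 1 component.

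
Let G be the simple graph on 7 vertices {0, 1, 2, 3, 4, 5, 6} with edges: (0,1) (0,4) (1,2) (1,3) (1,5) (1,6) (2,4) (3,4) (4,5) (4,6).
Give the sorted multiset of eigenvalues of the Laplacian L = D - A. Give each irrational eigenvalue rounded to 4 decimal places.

Each diagonal entry of L is the vertex degree and each off-diagonal entry is -1 where an edge is present, 0 otherwise; in the order [0, 1, 2, 3, 4, 5, 6] the diagonal is [2, 5, 2, 2, 5, 2, 2]. Since every row of L sums to 0, the all-ones vector is in the kernel and 0 is an eigenvalue. The single zero eigenvalue shows the graph is connected. By the matrix-tree theorem the graph has (1/7) * product of the nonzero eigenvalues = 80 spanning trees.

[0, 2, 2, 2, 2, 5, 7]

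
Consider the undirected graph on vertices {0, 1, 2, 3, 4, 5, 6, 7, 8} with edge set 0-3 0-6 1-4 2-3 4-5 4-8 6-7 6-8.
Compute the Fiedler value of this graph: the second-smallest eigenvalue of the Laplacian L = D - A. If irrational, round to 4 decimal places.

Reading degrees in the order [0, 1, 2, 3, 4, 5, 6, 7, 8] gives [2, 1, 1, 2, 3, 1, 3, 1, 2]; set D = diag(2, 1, 1, 2, 3, 1, 3, 1, 2) and form L = D - A. The smallest Laplacian eigenvalue is always 0. The next one, lambda_2 = 0.1658, measures how hard the graph is to disconnect: larger values mean better connectivity. The eigenvalues sum to 16, which equals trace(L) = 2|E|.

0.1658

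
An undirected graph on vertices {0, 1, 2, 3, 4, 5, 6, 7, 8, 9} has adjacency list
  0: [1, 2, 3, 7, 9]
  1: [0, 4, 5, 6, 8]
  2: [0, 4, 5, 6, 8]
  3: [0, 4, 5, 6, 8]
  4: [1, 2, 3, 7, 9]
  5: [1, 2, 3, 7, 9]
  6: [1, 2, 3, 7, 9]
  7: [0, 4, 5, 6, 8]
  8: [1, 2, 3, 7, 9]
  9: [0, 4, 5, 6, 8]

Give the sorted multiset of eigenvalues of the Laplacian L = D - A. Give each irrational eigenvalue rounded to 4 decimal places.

Reading degrees in the order [0, 1, 2, 3, 4, 5, 6, 7, 8, 9] gives [5, 5, 5, 5, 5, 5, 5, 5, 5, 5]; set D = diag(5, 5, 5, 5, 5, 5, 5, 5, 5, 5) and form L = D - A. Since every row of L sums to 0, the all-ones vector is in the kernel and 0 is an eigenvalue. The single zero eigenvalue shows the graph is connected. The eigenvalues sum to 50, which equals trace(L) = 2|E|.

[0, 5, 5, 5, 5, 5, 5, 5, 5, 10]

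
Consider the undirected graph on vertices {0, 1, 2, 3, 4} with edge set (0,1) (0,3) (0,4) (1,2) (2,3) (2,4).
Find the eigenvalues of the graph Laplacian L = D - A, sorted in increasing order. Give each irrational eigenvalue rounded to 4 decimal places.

With the vertex order [0, 1, 2, 3, 4], the degrees are [3, 2, 3, 2, 2], giving D = diag(3, 2, 3, 2, 2) and L = D - A. Diagonalising L (or applying a numerical eigensolver to the 5x5 matrix) gives the spectrum above.

[0, 2, 2, 3, 5]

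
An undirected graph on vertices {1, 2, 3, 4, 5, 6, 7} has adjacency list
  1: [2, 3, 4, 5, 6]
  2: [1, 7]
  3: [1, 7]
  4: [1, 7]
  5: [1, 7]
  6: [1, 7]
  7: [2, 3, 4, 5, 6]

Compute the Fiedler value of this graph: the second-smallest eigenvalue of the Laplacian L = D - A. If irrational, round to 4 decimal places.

Each diagonal entry of L is the vertex degree and each off-diagonal entry is -1 where an edge is present, 0 otherwise; in the order [1, 2, 3, 4, 5, 6, 7] the diagonal is [5, 2, 2, 2, 2, 2, 5]. The sorted Laplacian eigenvalues are [0, 2, 2, 2, 2, 5, 7]; the algebraic connectivity is the second entry, 2. The eigenvalues sum to 20, which equals trace(L) = 2|E|.

2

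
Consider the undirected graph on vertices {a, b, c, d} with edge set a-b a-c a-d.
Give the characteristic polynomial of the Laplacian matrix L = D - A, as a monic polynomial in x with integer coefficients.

Each diagonal entry of L is the vertex degree and each off-diagonal entry is -1 where an edge is present, 0 otherwise; in the order [a, b, c, d] the diagonal is [3, 1, 1, 1]. The eigenvalues of L are [0, 1, 1, 4]; the characteristic polynomial is the product of (x - lambda_i), which multiplies out to x^4 - 6x^3 + 9x^2 - 4x. The coefficient of x^3 equals -trace(L) = -6, matching the sum of degrees. The largest eigenvalue, 4, is at most the vertex count 4.

x^4 - 6x^3 + 9x^2 - 4x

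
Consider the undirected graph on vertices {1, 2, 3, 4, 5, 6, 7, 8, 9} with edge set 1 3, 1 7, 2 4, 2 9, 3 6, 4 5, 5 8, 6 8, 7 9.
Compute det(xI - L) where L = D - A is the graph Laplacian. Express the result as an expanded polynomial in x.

x^9 - 18x^8 + 135x^7 - 546x^6 + 1287x^5 - 1782x^4 + 1386x^3 - 540x^2 + 81x

Reading degrees in the order [1, 2, 3, 4, 5, 6, 7, 8, 9] gives [2, 2, 2, 2, 2, 2, 2, 2, 2]; set D = diag(2, 2, 2, 2, 2, 2, 2, 2, 2) and form L = D - A. L has integer entries, so p(x) = det(xI - L) has integer coefficients. Expanding the determinant yields x^9 - 18x^8 + 135x^7 - 546x^6 + 1287x^5 - 1782x^4 + 1386x^3 - 540x^2 + 81x. The coefficient of x^8 equals -trace(L) = -18, matching the sum of degrees.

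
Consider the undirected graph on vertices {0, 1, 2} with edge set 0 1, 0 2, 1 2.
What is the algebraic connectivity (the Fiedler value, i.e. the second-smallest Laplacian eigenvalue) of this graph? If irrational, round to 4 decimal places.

3

Reading degrees in the order [0, 1, 2] gives [2, 2, 2]; set D = diag(2, 2, 2) and form L = D - A. The smallest Laplacian eigenvalue is always 0. The next one, lambda_2 = 3, measures how hard the graph is to disconnect: larger values mean better connectivity. By the matrix-tree theorem the graph has (1/3) * product of the nonzero eigenvalues = 3 spanning trees.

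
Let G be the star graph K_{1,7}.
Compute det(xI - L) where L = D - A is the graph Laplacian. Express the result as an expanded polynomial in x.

The graph has 8 vertices and degree multiset [7, 1, 1, 1, 1, 1, 1, 1]; D is the diagonal matrix of degrees and L = D - A. L has integer entries, so p(x) = det(xI - L) has integer coefficients. Expanding the determinant yields x^8 - 14x^7 + 63x^6 - 140x^5 + 175x^4 - 126x^3 + 49x^2 - 8x. The coefficient of x^7 equals -trace(L) = -14, matching the sum of degrees. There is one zero in the spectrum, matching the 1 component. By the matrix-tree theorem the graph has (1/8) * product of the nonzero eigenvalues = 1 spanning tree.

x^8 - 14x^7 + 63x^6 - 140x^5 + 175x^4 - 126x^3 + 49x^2 - 8x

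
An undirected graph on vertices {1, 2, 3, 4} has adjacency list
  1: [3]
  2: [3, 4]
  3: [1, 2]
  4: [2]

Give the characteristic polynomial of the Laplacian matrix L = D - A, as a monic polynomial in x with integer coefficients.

With the vertex order [1, 2, 3, 4], the degrees are [1, 2, 2, 1], giving D = diag(1, 2, 2, 1) and L = D - A. Computing det(xI - L) by cofactor expansion (or equivalently via sum-over-permutations) gives x^4 - 6x^3 + 10x^2 - 4x. The coefficient of x^3 equals -trace(L) = -6, matching the sum of degrees. There is one zero in the spectrum, matching the 1 component.

x^4 - 6x^3 + 10x^2 - 4x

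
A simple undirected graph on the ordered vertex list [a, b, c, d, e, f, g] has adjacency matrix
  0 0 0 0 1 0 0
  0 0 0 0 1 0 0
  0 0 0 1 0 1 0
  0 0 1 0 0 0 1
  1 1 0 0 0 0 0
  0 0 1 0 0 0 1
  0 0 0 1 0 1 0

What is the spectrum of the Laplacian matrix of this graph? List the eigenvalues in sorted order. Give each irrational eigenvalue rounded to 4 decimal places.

[0, 0, 1, 2, 2, 3, 4]

Each diagonal entry of L is the vertex degree and each off-diagonal entry is -1 where an edge is present, 0 otherwise; in the order [a, b, c, d, e, f, g] the diagonal is [1, 1, 2, 2, 2, 2, 2]. The multiplicity of 0 as a Laplacian eigenvalue equals the number of connected components. The 2 zero eigenvalues correspond to the 2 connected components. The eigenvalues sum to 12, which equals trace(L) = 2|E|. The largest eigenvalue, 4, is at most the vertex count 7.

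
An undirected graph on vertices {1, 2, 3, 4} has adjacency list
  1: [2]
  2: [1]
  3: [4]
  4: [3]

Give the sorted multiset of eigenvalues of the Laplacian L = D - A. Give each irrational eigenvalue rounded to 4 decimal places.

Reading degrees in the order [1, 2, 3, 4] gives [1, 1, 1, 1]; set D = diag(1, 1, 1, 1) and form L = D - A. L is symmetric positive semidefinite, so every eigenvalue is real and nonnegative. The 2 zero eigenvalues correspond to the 2 connected components. There are 2 zeros in the spectrum, matching the 2 components.

[0, 0, 2, 2]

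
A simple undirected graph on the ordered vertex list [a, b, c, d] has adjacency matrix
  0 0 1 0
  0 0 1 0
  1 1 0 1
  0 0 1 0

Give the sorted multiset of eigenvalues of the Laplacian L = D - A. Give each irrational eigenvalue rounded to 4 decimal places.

[0, 1, 1, 4]

Reading degrees in the order [a, b, c, d] gives [1, 1, 3, 1]; set D = diag(1, 1, 3, 1) and form L = D - A. Since every row of L sums to 0, the all-ones vector is in the kernel and 0 is an eigenvalue. The single zero eigenvalue shows the graph is connected. There is one zero in the spectrum, matching the 1 component.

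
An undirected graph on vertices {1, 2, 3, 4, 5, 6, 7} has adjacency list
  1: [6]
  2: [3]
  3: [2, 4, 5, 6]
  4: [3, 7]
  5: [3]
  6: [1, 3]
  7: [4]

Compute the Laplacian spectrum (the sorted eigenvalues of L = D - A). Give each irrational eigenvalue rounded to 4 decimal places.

Reading degrees in the order [1, 2, 3, 4, 5, 6, 7] gives [1, 1, 4, 2, 1, 2, 1]; set D = diag(1, 1, 4, 2, 1, 2, 1) and form L = D - A. Diagonalising L (or applying a numerical eigensolver to the 7x7 matrix) gives the spectrum above. By the matrix-tree theorem the graph has (1/7) * product of the nonzero eigenvalues = 1 spanning tree.

[0, 0.3820, 0.6086, 1, 2.2271, 2.6180, 5.1642]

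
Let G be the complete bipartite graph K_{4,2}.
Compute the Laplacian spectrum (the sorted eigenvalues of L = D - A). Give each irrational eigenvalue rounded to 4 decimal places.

[0, 2, 2, 2, 4, 6]

The graph has 6 vertices and degree multiset [4, 4, 2, 2, 2, 2]; D is the diagonal matrix of degrees and L = D - A. Diagonalising L (or applying a numerical eigensolver to the 6x6 matrix) gives the spectrum above. The single zero eigenvalue shows the graph is connected.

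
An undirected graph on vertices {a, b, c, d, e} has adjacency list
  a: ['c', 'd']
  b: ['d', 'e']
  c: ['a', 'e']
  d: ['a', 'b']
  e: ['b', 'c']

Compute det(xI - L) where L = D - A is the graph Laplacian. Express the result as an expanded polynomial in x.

Each diagonal entry of L is the vertex degree and each off-diagonal entry is -1 where an edge is present, 0 otherwise; in the order [a, b, c, d, e] the diagonal is [2, 2, 2, 2, 2]. L has integer entries, so p(x) = det(xI - L) has integer coefficients. Expanding the determinant yields x^5 - 10x^4 + 35x^3 - 50x^2 + 25x. Since p(0) = det(-L) = 0, x divides p(x).

x^5 - 10x^4 + 35x^3 - 50x^2 + 25x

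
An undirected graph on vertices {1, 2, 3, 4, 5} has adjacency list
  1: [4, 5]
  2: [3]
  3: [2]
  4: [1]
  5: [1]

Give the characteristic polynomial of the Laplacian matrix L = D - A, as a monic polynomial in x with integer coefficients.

x^5 - 6x^4 + 11x^3 - 6x^2

Reading degrees in the order [1, 2, 3, 4, 5] gives [2, 1, 1, 1, 1]; set D = diag(2, 1, 1, 1, 1) and form L = D - A. The eigenvalues of L are [0, 0, 1, 2, 3]; the characteristic polynomial is the product of (x - lambda_i), which multiplies out to x^5 - 6x^4 + 11x^3 - 6x^2. The coefficient of x^4 equals -trace(L) = -6, matching the sum of degrees.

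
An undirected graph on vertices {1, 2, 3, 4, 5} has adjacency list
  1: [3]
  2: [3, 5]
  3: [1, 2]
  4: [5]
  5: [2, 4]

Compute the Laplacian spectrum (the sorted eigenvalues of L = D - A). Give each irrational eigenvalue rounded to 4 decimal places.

[0, 0.3820, 1.3820, 2.6180, 3.6180]

Each diagonal entry of L is the vertex degree and each off-diagonal entry is -1 where an edge is present, 0 otherwise; in the order [1, 2, 3, 4, 5] the diagonal is [1, 2, 2, 1, 2]. Diagonalising L (or applying a numerical eigensolver to the 5x5 matrix) gives the spectrum above. The single zero eigenvalue shows the graph is connected. The largest eigenvalue, 3.6180, is at most the vertex count 5.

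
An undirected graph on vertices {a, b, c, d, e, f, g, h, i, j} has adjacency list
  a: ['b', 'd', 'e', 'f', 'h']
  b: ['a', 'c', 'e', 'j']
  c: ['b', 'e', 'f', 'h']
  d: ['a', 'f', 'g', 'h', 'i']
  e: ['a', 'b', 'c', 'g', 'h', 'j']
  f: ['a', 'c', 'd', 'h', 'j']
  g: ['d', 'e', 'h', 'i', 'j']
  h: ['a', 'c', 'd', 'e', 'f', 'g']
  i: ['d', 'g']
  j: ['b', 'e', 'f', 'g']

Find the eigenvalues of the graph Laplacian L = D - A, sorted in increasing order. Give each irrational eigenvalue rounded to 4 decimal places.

[0, 1.5397, 3.3459, 3.7406, 4.3689, 4.8381, 6.0323, 7.0197, 7.3919, 7.7228]

With the vertex order [a, b, c, d, e, f, g, h, i, j], the degrees are [5, 4, 4, 5, 6, 5, 5, 6, 2, 4], giving D = diag(5, 4, 4, 5, 6, 5, 5, 6, 2, 4) and L = D - A. The multiplicity of 0 as a Laplacian eigenvalue equals the number of connected components. By the matrix-tree theorem the graph has (1/10) * product of the nonzero eigenvalues = 98465 spanning trees.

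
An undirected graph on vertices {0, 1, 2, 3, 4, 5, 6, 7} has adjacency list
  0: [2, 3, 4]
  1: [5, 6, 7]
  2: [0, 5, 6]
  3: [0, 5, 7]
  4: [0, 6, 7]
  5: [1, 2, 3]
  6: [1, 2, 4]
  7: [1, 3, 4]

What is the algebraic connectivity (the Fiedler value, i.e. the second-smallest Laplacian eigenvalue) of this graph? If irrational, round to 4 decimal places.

With the vertex order [0, 1, 2, 3, 4, 5, 6, 7], the degrees are [3, 3, 3, 3, 3, 3, 3, 3], giving D = diag(3, 3, 3, 3, 3, 3, 3, 3) and L = D - A. The smallest Laplacian eigenvalue is always 0. The next one, lambda_2 = 2, measures how hard the graph is to disconnect: larger values mean better connectivity. The eigenvalues sum to 24, which equals trace(L) = 2|E|.

2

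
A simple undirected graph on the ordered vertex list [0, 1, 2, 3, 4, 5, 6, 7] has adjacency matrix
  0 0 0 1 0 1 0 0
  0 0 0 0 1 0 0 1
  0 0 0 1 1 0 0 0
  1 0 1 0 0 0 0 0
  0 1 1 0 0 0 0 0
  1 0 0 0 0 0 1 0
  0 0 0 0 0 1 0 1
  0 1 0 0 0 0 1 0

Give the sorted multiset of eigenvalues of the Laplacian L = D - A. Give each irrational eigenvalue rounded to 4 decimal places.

[0, 0.5858, 0.5858, 2, 2, 3.4142, 3.4142, 4]

Each diagonal entry of L is the vertex degree and each off-diagonal entry is -1 where an edge is present, 0 otherwise; in the order [0, 1, 2, 3, 4, 5, 6, 7] the diagonal is [2, 2, 2, 2, 2, 2, 2, 2]. The multiplicity of 0 as a Laplacian eigenvalue equals the number of connected components.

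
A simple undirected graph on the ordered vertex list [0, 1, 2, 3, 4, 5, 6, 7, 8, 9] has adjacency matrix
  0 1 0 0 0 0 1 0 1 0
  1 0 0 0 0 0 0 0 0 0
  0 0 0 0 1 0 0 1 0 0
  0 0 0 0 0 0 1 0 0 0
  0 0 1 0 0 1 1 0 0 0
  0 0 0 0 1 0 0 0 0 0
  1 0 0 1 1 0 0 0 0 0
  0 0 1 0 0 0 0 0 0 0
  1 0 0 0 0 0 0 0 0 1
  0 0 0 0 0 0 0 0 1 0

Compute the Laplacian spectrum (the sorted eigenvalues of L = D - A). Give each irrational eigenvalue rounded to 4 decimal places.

Each diagonal entry of L is the vertex degree and each off-diagonal entry is -1 where an edge is present, 0 otherwise; in the order [0, 1, 2, 3, 4, 5, 6, 7, 8, 9] the diagonal is [3, 1, 2, 1, 3, 1, 3, 1, 2, 1]. Since every row of L sums to 0, the all-ones vector is in the kernel and 0 is an eigenvalue. The single zero eigenvalue shows the graph is connected. The eigenvalues sum to 18, which equals trace(L) = 2|E|. By the matrix-tree theorem the graph has (1/10) * product of the nonzero eigenvalues = 1 spanning tree.

[0, 0.1729, 0.4755, 0.6617, 0.7420, 2, 2.2091, 2.9065, 3.9563, 4.8760]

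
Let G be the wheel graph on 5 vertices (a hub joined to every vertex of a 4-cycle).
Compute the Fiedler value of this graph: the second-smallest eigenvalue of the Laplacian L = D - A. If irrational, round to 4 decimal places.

The graph has 5 vertices and degree multiset [4, 3, 3, 3, 3]; D is the diagonal matrix of degrees and L = D - A. The smallest Laplacian eigenvalue is always 0. The next one, lambda_2 = 3, measures how hard the graph is to disconnect: larger values mean better connectivity. There is one zero in the spectrum, matching the 1 component.

3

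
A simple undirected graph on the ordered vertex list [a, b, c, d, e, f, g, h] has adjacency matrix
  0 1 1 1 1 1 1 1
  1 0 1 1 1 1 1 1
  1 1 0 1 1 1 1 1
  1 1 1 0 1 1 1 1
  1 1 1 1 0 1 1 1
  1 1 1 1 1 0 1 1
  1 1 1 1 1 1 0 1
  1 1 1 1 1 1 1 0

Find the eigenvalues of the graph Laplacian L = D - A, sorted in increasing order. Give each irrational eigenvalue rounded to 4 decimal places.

With the vertex order [a, b, c, d, e, f, g, h], the degrees are [7, 7, 7, 7, 7, 7, 7, 7], giving D = diag(7, 7, 7, 7, 7, 7, 7, 7) and L = D - A. The multiplicity of 0 as a Laplacian eigenvalue equals the number of connected components.

[0, 8, 8, 8, 8, 8, 8, 8]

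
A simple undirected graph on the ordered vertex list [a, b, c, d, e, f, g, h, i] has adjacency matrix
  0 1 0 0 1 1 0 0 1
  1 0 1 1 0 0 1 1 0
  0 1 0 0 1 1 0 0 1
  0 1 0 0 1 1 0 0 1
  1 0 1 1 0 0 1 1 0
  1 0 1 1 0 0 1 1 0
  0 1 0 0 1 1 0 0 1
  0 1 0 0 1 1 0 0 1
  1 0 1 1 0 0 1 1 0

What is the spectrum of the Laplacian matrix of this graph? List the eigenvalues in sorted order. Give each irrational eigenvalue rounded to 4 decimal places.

With the vertex order [a, b, c, d, e, f, g, h, i], the degrees are [4, 5, 4, 4, 5, 5, 4, 4, 5], giving D = diag(4, 5, 4, 4, 5, 5, 4, 4, 5) and L = D - A. Since every row of L sums to 0, the all-ones vector is in the kernel and 0 is an eigenvalue. There is one zero in the spectrum, matching the 1 component.

[0, 4, 4, 4, 4, 5, 5, 5, 9]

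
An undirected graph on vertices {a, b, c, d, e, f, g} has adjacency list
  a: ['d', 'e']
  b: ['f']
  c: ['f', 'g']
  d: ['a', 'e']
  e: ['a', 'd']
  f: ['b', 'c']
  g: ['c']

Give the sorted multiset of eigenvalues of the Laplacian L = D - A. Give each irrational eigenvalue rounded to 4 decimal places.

[0, 0, 0.5858, 2, 3, 3, 3.4142]

With the vertex order [a, b, c, d, e, f, g], the degrees are [2, 1, 2, 2, 2, 2, 1], giving D = diag(2, 1, 2, 2, 2, 2, 1) and L = D - A. Diagonalising L (or applying a numerical eigensolver to the 7x7 matrix) gives the spectrum above. The 2 zero eigenvalues correspond to the 2 connected components. The largest eigenvalue, 3.4142, is at most the vertex count 7. The eigenvalues sum to 12, which equals trace(L) = 2|E|.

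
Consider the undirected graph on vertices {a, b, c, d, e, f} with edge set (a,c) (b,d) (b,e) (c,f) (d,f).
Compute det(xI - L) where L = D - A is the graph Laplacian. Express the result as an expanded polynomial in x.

x^6 - 10x^5 + 36x^4 - 56x^3 + 35x^2 - 6x

With the vertex order [a, b, c, d, e, f], the degrees are [1, 2, 2, 2, 1, 2], giving D = diag(1, 2, 2, 2, 1, 2) and L = D - A. Computing det(xI - L) by cofactor expansion (or equivalently via sum-over-permutations) gives x^6 - 10x^5 + 36x^4 - 56x^3 + 35x^2 - 6x. The constant term is 0 because L is singular (the all-ones vector lies in its kernel).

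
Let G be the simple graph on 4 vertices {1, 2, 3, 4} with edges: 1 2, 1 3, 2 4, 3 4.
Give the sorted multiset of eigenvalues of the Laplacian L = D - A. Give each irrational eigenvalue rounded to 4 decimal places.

[0, 2, 2, 4]

With the vertex order [1, 2, 3, 4], the degrees are [2, 2, 2, 2], giving D = diag(2, 2, 2, 2) and L = D - A. Since every row of L sums to 0, the all-ones vector is in the kernel and 0 is an eigenvalue. The eigenvalues sum to 8, which equals trace(L) = 2|E|.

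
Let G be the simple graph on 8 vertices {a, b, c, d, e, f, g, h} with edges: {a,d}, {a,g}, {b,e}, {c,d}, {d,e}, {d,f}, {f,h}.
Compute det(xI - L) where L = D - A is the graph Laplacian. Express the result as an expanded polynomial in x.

With the vertex order [a, b, c, d, e, f, g, h], the degrees are [2, 1, 1, 4, 2, 2, 1, 1], giving D = diag(2, 1, 1, 4, 2, 2, 1, 1) and L = D - A. Computing det(xI - L) by cofactor expansion (or equivalently via sum-over-permutations) gives x^8 - 14x^7 + 75x^6 - 198x^5 + 273x^4 - 192x^3 + 64x^2 - 8x. The constant term is 0 because L is singular (the all-ones vector lies in its kernel).

x^8 - 14x^7 + 75x^6 - 198x^5 + 273x^4 - 192x^3 + 64x^2 - 8x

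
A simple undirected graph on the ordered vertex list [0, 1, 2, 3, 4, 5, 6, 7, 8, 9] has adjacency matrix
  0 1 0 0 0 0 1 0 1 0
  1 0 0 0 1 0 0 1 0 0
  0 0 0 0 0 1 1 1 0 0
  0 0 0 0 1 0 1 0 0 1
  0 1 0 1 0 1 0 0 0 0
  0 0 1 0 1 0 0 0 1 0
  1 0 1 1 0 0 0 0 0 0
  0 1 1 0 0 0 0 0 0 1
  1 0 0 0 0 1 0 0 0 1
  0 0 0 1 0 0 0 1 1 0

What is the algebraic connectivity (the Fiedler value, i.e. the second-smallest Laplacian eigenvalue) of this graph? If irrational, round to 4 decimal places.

2

Each diagonal entry of L is the vertex degree and each off-diagonal entry is -1 where an edge is present, 0 otherwise; in the order [0, 1, 2, 3, 4, 5, 6, 7, 8, 9] the diagonal is [3, 3, 3, 3, 3, 3, 3, 3, 3, 3]. The sorted Laplacian eigenvalues are [0, 2, 2, 2, 2, 2, 5, 5, 5, 5]; the algebraic connectivity is the second entry, 2. The eigenvalues sum to 30, which equals trace(L) = 2|E|.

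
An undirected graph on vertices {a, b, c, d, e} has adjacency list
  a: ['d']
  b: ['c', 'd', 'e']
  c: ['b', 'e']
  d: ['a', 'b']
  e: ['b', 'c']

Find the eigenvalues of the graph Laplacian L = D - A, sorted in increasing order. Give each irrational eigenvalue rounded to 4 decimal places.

Reading degrees in the order [a, b, c, d, e] gives [1, 3, 2, 2, 2]; set D = diag(1, 3, 2, 2, 2) and form L = D - A. Diagonalising L (or applying a numerical eigensolver to the 5x5 matrix) gives the spectrum above. The single zero eigenvalue shows the graph is connected. The eigenvalues sum to 10, which equals trace(L) = 2|E|.

[0, 0.5188, 2.3111, 3, 4.1701]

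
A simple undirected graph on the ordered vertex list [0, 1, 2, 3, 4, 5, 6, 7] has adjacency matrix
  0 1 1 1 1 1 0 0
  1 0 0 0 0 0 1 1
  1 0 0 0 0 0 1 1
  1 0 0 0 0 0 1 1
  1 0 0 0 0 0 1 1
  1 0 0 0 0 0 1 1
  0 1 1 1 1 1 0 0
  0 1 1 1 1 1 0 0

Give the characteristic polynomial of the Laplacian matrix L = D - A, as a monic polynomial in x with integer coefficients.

With the vertex order [0, 1, 2, 3, 4, 5, 6, 7], the degrees are [5, 3, 3, 3, 3, 3, 5, 5], giving D = diag(5, 3, 3, 3, 3, 3, 5, 5) and L = D - A. The eigenvalues of L are [0, 3, 3, 3, 3, 5, 5, 8]; the characteristic polynomial is the product of (x - lambda_i), which multiplies out to x^8 - 30x^7 + 375x^6 - 2540x^5 + 10095x^4 - 23598x^3 + 30105x^2 - 16200x. The constant term is 0 because L is singular (the all-ones vector lies in its kernel).

x^8 - 30x^7 + 375x^6 - 2540x^5 + 10095x^4 - 23598x^3 + 30105x^2 - 16200x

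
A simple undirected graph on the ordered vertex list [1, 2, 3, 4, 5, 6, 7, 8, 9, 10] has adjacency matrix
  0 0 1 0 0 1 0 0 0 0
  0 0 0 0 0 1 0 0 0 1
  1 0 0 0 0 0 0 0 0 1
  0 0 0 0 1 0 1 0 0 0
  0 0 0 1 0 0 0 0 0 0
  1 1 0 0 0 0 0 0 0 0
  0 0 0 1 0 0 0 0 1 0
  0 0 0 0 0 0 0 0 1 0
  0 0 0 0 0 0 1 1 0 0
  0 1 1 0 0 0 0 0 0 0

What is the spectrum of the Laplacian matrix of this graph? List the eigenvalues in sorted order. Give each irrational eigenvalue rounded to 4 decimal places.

With the vertex order [1, 2, 3, 4, 5, 6, 7, 8, 9, 10], the degrees are [2, 2, 2, 2, 1, 2, 2, 1, 2, 2], giving D = diag(2, 2, 2, 2, 1, 2, 2, 1, 2, 2) and L = D - A. L is symmetric positive semidefinite, so every eigenvalue is real and nonnegative. The 2 zero eigenvalues correspond to the 2 connected components. The eigenvalues sum to 18, which equals trace(L) = 2|E|.

[0, 0, 0.3820, 1.3820, 1.3820, 1.3820, 2.6180, 3.6180, 3.6180, 3.6180]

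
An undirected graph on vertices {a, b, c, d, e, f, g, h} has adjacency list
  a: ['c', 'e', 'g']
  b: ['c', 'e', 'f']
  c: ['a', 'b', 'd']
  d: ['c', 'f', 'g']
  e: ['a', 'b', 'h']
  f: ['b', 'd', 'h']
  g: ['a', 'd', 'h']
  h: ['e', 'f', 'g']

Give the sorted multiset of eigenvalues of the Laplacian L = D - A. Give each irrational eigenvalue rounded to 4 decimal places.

[0, 2, 2, 2, 4, 4, 4, 6]

With the vertex order [a, b, c, d, e, f, g, h], the degrees are [3, 3, 3, 3, 3, 3, 3, 3], giving D = diag(3, 3, 3, 3, 3, 3, 3, 3) and L = D - A. The multiplicity of 0 as a Laplacian eigenvalue equals the number of connected components. The single zero eigenvalue shows the graph is connected. By the matrix-tree theorem the graph has (1/8) * product of the nonzero eigenvalues = 384 spanning trees.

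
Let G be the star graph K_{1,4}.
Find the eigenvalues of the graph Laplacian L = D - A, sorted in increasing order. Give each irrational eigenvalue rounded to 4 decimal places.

The graph has 5 vertices and degree multiset [4, 1, 1, 1, 1]; D is the diagonal matrix of degrees and L = D - A. Since every row of L sums to 0, the all-ones vector is in the kernel and 0 is an eigenvalue. There is one zero in the spectrum, matching the 1 component. The eigenvalues sum to 8, which equals trace(L) = 2|E|.

[0, 1, 1, 1, 5]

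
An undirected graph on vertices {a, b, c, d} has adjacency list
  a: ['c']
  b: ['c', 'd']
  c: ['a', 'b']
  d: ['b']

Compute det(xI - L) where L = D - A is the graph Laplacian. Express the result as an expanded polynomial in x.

With the vertex order [a, b, c, d], the degrees are [1, 2, 2, 1], giving D = diag(1, 2, 2, 1) and L = D - A. Computing det(xI - L) by cofactor expansion (or equivalently via sum-over-permutations) gives x^4 - 6x^3 + 10x^2 - 4x. Since p(0) = det(-L) = 0, x divides p(x). The eigenvalues sum to 6, which equals trace(L) = 2|E|.

x^4 - 6x^3 + 10x^2 - 4x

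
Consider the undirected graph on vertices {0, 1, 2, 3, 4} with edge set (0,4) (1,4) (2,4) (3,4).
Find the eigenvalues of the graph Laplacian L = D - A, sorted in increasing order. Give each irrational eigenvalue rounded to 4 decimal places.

Each diagonal entry of L is the vertex degree and each off-diagonal entry is -1 where an edge is present, 0 otherwise; in the order [0, 1, 2, 3, 4] the diagonal is [1, 1, 1, 1, 4]. Diagonalising L (or applying a numerical eigensolver to the 5x5 matrix) gives the spectrum above. The single zero eigenvalue shows the graph is connected. The eigenvalues sum to 8, which equals trace(L) = 2|E|. There is one zero in the spectrum, matching the 1 component.

[0, 1, 1, 1, 5]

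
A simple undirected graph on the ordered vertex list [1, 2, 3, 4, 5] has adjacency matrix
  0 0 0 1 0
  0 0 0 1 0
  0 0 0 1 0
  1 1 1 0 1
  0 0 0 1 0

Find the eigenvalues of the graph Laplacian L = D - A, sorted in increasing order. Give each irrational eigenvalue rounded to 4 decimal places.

Reading degrees in the order [1, 2, 3, 4, 5] gives [1, 1, 1, 4, 1]; set D = diag(1, 1, 1, 4, 1) and form L = D - A. Since every row of L sums to 0, the all-ones vector is in the kernel and 0 is an eigenvalue. The single zero eigenvalue shows the graph is connected.

[0, 1, 1, 1, 5]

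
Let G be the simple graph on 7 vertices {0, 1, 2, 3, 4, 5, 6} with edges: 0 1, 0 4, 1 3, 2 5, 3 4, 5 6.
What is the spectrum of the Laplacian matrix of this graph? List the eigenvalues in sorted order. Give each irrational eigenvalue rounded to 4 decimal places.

[0, 0, 1, 2, 2, 3, 4]

With the vertex order [0, 1, 2, 3, 4, 5, 6], the degrees are [2, 2, 1, 2, 2, 2, 1], giving D = diag(2, 2, 1, 2, 2, 2, 1) and L = D - A. Since every row of L sums to 0, the all-ones vector is in the kernel and 0 is an eigenvalue. The 2 zero eigenvalues correspond to the 2 connected components. The largest eigenvalue, 4, is at most the vertex count 7. The eigenvalues sum to 12, which equals trace(L) = 2|E|.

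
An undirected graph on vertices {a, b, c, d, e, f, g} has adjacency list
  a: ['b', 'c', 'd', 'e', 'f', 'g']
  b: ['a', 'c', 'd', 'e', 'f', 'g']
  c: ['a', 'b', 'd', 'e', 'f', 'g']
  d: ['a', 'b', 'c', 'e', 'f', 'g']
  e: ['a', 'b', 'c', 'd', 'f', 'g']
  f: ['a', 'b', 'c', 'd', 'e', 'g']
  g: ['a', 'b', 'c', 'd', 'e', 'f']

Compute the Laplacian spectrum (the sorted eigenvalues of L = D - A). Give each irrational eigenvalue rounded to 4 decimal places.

[0, 7, 7, 7, 7, 7, 7]

With the vertex order [a, b, c, d, e, f, g], the degrees are [6, 6, 6, 6, 6, 6, 6], giving D = diag(6, 6, 6, 6, 6, 6, 6) and L = D - A. L is symmetric positive semidefinite, so every eigenvalue is real and nonnegative. The single zero eigenvalue shows the graph is connected. There is one zero in the spectrum, matching the 1 component.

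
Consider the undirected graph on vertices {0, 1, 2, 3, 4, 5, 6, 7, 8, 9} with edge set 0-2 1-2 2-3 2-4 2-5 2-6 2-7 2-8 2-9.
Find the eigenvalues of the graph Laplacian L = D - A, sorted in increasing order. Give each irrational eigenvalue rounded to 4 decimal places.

[0, 1, 1, 1, 1, 1, 1, 1, 1, 10]

With the vertex order [0, 1, 2, 3, 4, 5, 6, 7, 8, 9], the degrees are [1, 1, 9, 1, 1, 1, 1, 1, 1, 1], giving D = diag(1, 1, 9, 1, 1, 1, 1, 1, 1, 1) and L = D - A. The multiplicity of 0 as a Laplacian eigenvalue equals the number of connected components. The single zero eigenvalue shows the graph is connected. The eigenvalues sum to 18, which equals trace(L) = 2|E|.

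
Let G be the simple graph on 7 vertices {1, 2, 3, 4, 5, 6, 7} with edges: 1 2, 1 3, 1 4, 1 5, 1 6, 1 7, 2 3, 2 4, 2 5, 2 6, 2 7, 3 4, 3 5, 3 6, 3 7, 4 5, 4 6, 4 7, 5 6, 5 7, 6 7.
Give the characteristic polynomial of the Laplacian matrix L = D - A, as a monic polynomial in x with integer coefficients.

x^7 - 42x^6 + 735x^5 - 6860x^4 + 36015x^3 - 100842x^2 + 117649x

With the vertex order [1, 2, 3, 4, 5, 6, 7], the degrees are [6, 6, 6, 6, 6, 6, 6], giving D = diag(6, 6, 6, 6, 6, 6, 6) and L = D - A. L has integer entries, so p(x) = det(xI - L) has integer coefficients. Expanding the determinant yields x^7 - 42x^6 + 735x^5 - 6860x^4 + 36015x^3 - 100842x^2 + 117649x. The constant term is 0 because L is singular (the all-ones vector lies in its kernel). There is one zero in the spectrum, matching the 1 component. By the matrix-tree theorem the graph has (1/7) * product of the nonzero eigenvalues = 16807 spanning trees.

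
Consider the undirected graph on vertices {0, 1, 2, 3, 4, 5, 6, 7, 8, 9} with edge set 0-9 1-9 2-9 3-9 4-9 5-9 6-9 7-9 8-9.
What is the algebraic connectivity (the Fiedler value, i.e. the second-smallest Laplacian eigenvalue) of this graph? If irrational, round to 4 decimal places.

1

With the vertex order [0, 1, 2, 3, 4, 5, 6, 7, 8, 9], the degrees are [1, 1, 1, 1, 1, 1, 1, 1, 1, 9], giving D = diag(1, 1, 1, 1, 1, 1, 1, 1, 1, 9) and L = D - A. The smallest Laplacian eigenvalue is always 0. The next one, lambda_2 = 1, measures how hard the graph is to disconnect: larger values mean better connectivity. The eigenvalues sum to 18, which equals trace(L) = 2|E|. The largest eigenvalue, 10, is at most the vertex count 10.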